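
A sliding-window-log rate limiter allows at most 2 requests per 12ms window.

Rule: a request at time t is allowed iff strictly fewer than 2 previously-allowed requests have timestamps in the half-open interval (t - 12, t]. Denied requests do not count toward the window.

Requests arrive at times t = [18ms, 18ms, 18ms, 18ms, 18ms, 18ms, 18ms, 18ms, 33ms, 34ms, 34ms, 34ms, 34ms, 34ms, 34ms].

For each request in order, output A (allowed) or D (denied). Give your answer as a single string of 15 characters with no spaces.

Tracking allowed requests in the window:
  req#1 t=18ms: ALLOW
  req#2 t=18ms: ALLOW
  req#3 t=18ms: DENY
  req#4 t=18ms: DENY
  req#5 t=18ms: DENY
  req#6 t=18ms: DENY
  req#7 t=18ms: DENY
  req#8 t=18ms: DENY
  req#9 t=33ms: ALLOW
  req#10 t=34ms: ALLOW
  req#11 t=34ms: DENY
  req#12 t=34ms: DENY
  req#13 t=34ms: DENY
  req#14 t=34ms: DENY
  req#15 t=34ms: DENY

Answer: AADDDDDDAADDDDD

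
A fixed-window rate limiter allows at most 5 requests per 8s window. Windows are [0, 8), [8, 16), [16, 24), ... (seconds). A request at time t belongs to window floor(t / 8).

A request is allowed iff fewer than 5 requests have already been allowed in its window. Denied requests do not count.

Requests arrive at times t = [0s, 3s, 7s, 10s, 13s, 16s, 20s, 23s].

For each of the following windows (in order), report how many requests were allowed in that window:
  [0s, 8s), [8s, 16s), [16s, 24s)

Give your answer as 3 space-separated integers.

Processing requests:
  req#1 t=0s (window 0): ALLOW
  req#2 t=3s (window 0): ALLOW
  req#3 t=7s (window 0): ALLOW
  req#4 t=10s (window 1): ALLOW
  req#5 t=13s (window 1): ALLOW
  req#6 t=16s (window 2): ALLOW
  req#7 t=20s (window 2): ALLOW
  req#8 t=23s (window 2): ALLOW

Allowed counts by window: 3 2 3

Answer: 3 2 3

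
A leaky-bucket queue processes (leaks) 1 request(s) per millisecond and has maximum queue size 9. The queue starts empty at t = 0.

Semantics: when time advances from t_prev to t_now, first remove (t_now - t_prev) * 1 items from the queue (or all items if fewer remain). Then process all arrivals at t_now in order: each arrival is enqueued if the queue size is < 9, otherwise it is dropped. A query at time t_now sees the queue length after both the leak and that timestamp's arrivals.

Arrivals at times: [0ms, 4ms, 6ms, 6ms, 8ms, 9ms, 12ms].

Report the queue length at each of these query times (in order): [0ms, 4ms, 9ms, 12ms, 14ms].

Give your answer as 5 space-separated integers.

Answer: 1 1 1 1 0

Derivation:
Queue lengths at query times:
  query t=0ms: backlog = 1
  query t=4ms: backlog = 1
  query t=9ms: backlog = 1
  query t=12ms: backlog = 1
  query t=14ms: backlog = 0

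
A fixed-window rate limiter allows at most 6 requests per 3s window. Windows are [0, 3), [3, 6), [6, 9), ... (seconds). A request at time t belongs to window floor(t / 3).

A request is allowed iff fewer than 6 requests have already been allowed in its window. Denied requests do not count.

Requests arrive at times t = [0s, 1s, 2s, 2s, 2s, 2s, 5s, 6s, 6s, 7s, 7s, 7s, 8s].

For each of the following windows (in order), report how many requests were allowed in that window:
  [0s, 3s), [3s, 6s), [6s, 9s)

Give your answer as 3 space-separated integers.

Processing requests:
  req#1 t=0s (window 0): ALLOW
  req#2 t=1s (window 0): ALLOW
  req#3 t=2s (window 0): ALLOW
  req#4 t=2s (window 0): ALLOW
  req#5 t=2s (window 0): ALLOW
  req#6 t=2s (window 0): ALLOW
  req#7 t=5s (window 1): ALLOW
  req#8 t=6s (window 2): ALLOW
  req#9 t=6s (window 2): ALLOW
  req#10 t=7s (window 2): ALLOW
  req#11 t=7s (window 2): ALLOW
  req#12 t=7s (window 2): ALLOW
  req#13 t=8s (window 2): ALLOW

Allowed counts by window: 6 1 6

Answer: 6 1 6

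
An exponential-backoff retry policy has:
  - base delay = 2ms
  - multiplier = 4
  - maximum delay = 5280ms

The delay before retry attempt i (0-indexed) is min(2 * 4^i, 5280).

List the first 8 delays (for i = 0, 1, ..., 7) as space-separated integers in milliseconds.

Computing each delay:
  i=0: min(2*4^0, 5280) = 2
  i=1: min(2*4^1, 5280) = 8
  i=2: min(2*4^2, 5280) = 32
  i=3: min(2*4^3, 5280) = 128
  i=4: min(2*4^4, 5280) = 512
  i=5: min(2*4^5, 5280) = 2048
  i=6: min(2*4^6, 5280) = 5280
  i=7: min(2*4^7, 5280) = 5280

Answer: 2 8 32 128 512 2048 5280 5280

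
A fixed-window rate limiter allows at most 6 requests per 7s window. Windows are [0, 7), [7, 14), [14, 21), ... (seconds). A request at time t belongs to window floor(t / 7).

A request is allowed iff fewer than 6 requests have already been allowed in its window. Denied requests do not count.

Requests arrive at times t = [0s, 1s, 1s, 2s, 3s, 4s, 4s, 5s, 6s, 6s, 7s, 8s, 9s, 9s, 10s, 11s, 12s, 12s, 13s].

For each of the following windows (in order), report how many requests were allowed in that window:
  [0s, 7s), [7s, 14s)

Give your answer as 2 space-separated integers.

Processing requests:
  req#1 t=0s (window 0): ALLOW
  req#2 t=1s (window 0): ALLOW
  req#3 t=1s (window 0): ALLOW
  req#4 t=2s (window 0): ALLOW
  req#5 t=3s (window 0): ALLOW
  req#6 t=4s (window 0): ALLOW
  req#7 t=4s (window 0): DENY
  req#8 t=5s (window 0): DENY
  req#9 t=6s (window 0): DENY
  req#10 t=6s (window 0): DENY
  req#11 t=7s (window 1): ALLOW
  req#12 t=8s (window 1): ALLOW
  req#13 t=9s (window 1): ALLOW
  req#14 t=9s (window 1): ALLOW
  req#15 t=10s (window 1): ALLOW
  req#16 t=11s (window 1): ALLOW
  req#17 t=12s (window 1): DENY
  req#18 t=12s (window 1): DENY
  req#19 t=13s (window 1): DENY

Allowed counts by window: 6 6

Answer: 6 6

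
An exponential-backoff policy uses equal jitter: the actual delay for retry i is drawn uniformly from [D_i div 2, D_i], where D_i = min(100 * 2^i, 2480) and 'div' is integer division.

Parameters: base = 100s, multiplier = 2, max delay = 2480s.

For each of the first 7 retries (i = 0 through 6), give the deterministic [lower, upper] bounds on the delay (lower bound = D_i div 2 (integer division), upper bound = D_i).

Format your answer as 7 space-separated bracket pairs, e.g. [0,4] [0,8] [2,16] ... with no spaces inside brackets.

Answer: [50,100] [100,200] [200,400] [400,800] [800,1600] [1240,2480] [1240,2480]

Derivation:
Computing bounds per retry:
  i=0: D_i=min(100*2^0,2480)=100, bounds=[50,100]
  i=1: D_i=min(100*2^1,2480)=200, bounds=[100,200]
  i=2: D_i=min(100*2^2,2480)=400, bounds=[200,400]
  i=3: D_i=min(100*2^3,2480)=800, bounds=[400,800]
  i=4: D_i=min(100*2^4,2480)=1600, bounds=[800,1600]
  i=5: D_i=min(100*2^5,2480)=2480, bounds=[1240,2480]
  i=6: D_i=min(100*2^6,2480)=2480, bounds=[1240,2480]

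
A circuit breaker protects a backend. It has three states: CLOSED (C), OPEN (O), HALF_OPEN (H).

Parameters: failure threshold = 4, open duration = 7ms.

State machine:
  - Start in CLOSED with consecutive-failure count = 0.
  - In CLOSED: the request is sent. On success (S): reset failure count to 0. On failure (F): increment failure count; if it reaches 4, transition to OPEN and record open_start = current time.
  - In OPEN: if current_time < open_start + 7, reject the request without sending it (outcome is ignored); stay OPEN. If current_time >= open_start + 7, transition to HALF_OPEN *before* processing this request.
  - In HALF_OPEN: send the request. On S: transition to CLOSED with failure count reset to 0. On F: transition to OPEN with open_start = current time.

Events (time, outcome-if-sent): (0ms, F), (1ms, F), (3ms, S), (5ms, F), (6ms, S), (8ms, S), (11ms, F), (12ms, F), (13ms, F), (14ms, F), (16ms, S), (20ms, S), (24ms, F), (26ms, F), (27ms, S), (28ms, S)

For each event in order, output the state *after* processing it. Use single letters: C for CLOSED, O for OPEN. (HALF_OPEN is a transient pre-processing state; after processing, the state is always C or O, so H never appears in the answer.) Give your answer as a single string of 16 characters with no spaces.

Answer: CCCCCCCCCOOOOOOO

Derivation:
State after each event:
  event#1 t=0ms outcome=F: state=CLOSED
  event#2 t=1ms outcome=F: state=CLOSED
  event#3 t=3ms outcome=S: state=CLOSED
  event#4 t=5ms outcome=F: state=CLOSED
  event#5 t=6ms outcome=S: state=CLOSED
  event#6 t=8ms outcome=S: state=CLOSED
  event#7 t=11ms outcome=F: state=CLOSED
  event#8 t=12ms outcome=F: state=CLOSED
  event#9 t=13ms outcome=F: state=CLOSED
  event#10 t=14ms outcome=F: state=OPEN
  event#11 t=16ms outcome=S: state=OPEN
  event#12 t=20ms outcome=S: state=OPEN
  event#13 t=24ms outcome=F: state=OPEN
  event#14 t=26ms outcome=F: state=OPEN
  event#15 t=27ms outcome=S: state=OPEN
  event#16 t=28ms outcome=S: state=OPEN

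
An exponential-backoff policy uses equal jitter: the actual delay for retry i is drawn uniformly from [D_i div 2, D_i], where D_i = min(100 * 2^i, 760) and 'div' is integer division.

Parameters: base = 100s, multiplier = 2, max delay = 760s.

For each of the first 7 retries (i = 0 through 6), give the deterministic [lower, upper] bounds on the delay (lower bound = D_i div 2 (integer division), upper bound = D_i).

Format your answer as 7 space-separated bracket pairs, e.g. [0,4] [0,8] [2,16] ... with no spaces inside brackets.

Answer: [50,100] [100,200] [200,400] [380,760] [380,760] [380,760] [380,760]

Derivation:
Computing bounds per retry:
  i=0: D_i=min(100*2^0,760)=100, bounds=[50,100]
  i=1: D_i=min(100*2^1,760)=200, bounds=[100,200]
  i=2: D_i=min(100*2^2,760)=400, bounds=[200,400]
  i=3: D_i=min(100*2^3,760)=760, bounds=[380,760]
  i=4: D_i=min(100*2^4,760)=760, bounds=[380,760]
  i=5: D_i=min(100*2^5,760)=760, bounds=[380,760]
  i=6: D_i=min(100*2^6,760)=760, bounds=[380,760]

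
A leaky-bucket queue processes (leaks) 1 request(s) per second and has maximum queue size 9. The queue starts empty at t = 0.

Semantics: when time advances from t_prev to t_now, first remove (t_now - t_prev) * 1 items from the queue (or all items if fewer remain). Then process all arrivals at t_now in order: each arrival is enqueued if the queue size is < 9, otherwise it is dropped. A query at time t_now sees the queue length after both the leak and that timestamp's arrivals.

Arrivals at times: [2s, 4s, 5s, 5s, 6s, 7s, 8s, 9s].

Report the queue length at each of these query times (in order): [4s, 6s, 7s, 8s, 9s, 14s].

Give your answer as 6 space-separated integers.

Queue lengths at query times:
  query t=4s: backlog = 1
  query t=6s: backlog = 2
  query t=7s: backlog = 2
  query t=8s: backlog = 2
  query t=9s: backlog = 2
  query t=14s: backlog = 0

Answer: 1 2 2 2 2 0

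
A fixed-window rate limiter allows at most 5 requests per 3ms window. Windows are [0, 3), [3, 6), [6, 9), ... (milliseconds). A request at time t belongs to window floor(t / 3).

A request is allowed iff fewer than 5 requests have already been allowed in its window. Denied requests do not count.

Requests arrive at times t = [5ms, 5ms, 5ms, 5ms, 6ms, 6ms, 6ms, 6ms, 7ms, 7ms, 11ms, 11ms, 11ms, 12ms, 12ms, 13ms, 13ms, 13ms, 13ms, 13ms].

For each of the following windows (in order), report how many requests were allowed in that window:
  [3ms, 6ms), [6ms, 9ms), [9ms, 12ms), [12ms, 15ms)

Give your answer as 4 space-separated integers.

Answer: 4 5 3 5

Derivation:
Processing requests:
  req#1 t=5ms (window 1): ALLOW
  req#2 t=5ms (window 1): ALLOW
  req#3 t=5ms (window 1): ALLOW
  req#4 t=5ms (window 1): ALLOW
  req#5 t=6ms (window 2): ALLOW
  req#6 t=6ms (window 2): ALLOW
  req#7 t=6ms (window 2): ALLOW
  req#8 t=6ms (window 2): ALLOW
  req#9 t=7ms (window 2): ALLOW
  req#10 t=7ms (window 2): DENY
  req#11 t=11ms (window 3): ALLOW
  req#12 t=11ms (window 3): ALLOW
  req#13 t=11ms (window 3): ALLOW
  req#14 t=12ms (window 4): ALLOW
  req#15 t=12ms (window 4): ALLOW
  req#16 t=13ms (window 4): ALLOW
  req#17 t=13ms (window 4): ALLOW
  req#18 t=13ms (window 4): ALLOW
  req#19 t=13ms (window 4): DENY
  req#20 t=13ms (window 4): DENY

Allowed counts by window: 4 5 3 5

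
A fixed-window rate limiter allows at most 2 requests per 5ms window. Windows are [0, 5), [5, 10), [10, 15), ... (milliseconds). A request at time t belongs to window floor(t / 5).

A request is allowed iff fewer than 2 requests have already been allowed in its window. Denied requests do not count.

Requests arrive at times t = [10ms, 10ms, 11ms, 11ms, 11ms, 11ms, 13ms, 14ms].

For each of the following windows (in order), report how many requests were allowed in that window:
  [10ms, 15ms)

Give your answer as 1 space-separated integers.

Answer: 2

Derivation:
Processing requests:
  req#1 t=10ms (window 2): ALLOW
  req#2 t=10ms (window 2): ALLOW
  req#3 t=11ms (window 2): DENY
  req#4 t=11ms (window 2): DENY
  req#5 t=11ms (window 2): DENY
  req#6 t=11ms (window 2): DENY
  req#7 t=13ms (window 2): DENY
  req#8 t=14ms (window 2): DENY

Allowed counts by window: 2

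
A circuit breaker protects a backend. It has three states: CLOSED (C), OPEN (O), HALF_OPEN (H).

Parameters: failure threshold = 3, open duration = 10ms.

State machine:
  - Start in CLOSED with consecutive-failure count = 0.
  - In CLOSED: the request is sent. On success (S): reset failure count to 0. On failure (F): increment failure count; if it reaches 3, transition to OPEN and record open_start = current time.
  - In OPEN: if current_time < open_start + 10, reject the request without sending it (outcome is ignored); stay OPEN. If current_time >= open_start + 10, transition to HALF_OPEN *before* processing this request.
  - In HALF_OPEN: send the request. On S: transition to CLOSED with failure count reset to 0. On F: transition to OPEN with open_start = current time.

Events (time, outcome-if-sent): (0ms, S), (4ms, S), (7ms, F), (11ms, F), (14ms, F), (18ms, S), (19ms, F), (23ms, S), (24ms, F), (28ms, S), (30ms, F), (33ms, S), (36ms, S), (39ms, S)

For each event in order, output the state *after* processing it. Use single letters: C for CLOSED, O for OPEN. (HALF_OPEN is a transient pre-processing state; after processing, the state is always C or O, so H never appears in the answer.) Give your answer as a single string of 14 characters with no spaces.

Answer: CCCCOOOOOOOOCC

Derivation:
State after each event:
  event#1 t=0ms outcome=S: state=CLOSED
  event#2 t=4ms outcome=S: state=CLOSED
  event#3 t=7ms outcome=F: state=CLOSED
  event#4 t=11ms outcome=F: state=CLOSED
  event#5 t=14ms outcome=F: state=OPEN
  event#6 t=18ms outcome=S: state=OPEN
  event#7 t=19ms outcome=F: state=OPEN
  event#8 t=23ms outcome=S: state=OPEN
  event#9 t=24ms outcome=F: state=OPEN
  event#10 t=28ms outcome=S: state=OPEN
  event#11 t=30ms outcome=F: state=OPEN
  event#12 t=33ms outcome=S: state=OPEN
  event#13 t=36ms outcome=S: state=CLOSED
  event#14 t=39ms outcome=S: state=CLOSED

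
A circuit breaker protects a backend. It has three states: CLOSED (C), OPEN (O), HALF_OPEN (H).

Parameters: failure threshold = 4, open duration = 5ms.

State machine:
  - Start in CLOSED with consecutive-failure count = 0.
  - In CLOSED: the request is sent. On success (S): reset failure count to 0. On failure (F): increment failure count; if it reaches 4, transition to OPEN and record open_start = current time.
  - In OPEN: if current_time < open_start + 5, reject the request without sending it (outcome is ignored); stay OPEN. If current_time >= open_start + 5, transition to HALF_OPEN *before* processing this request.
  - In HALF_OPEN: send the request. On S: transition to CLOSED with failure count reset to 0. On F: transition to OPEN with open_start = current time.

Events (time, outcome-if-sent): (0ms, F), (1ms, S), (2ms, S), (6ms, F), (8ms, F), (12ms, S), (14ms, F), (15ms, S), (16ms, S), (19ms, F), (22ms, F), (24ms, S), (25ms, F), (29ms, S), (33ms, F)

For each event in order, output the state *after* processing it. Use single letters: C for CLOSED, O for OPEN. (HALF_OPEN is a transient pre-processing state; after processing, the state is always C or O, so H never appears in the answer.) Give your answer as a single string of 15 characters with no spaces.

State after each event:
  event#1 t=0ms outcome=F: state=CLOSED
  event#2 t=1ms outcome=S: state=CLOSED
  event#3 t=2ms outcome=S: state=CLOSED
  event#4 t=6ms outcome=F: state=CLOSED
  event#5 t=8ms outcome=F: state=CLOSED
  event#6 t=12ms outcome=S: state=CLOSED
  event#7 t=14ms outcome=F: state=CLOSED
  event#8 t=15ms outcome=S: state=CLOSED
  event#9 t=16ms outcome=S: state=CLOSED
  event#10 t=19ms outcome=F: state=CLOSED
  event#11 t=22ms outcome=F: state=CLOSED
  event#12 t=24ms outcome=S: state=CLOSED
  event#13 t=25ms outcome=F: state=CLOSED
  event#14 t=29ms outcome=S: state=CLOSED
  event#15 t=33ms outcome=F: state=CLOSED

Answer: CCCCCCCCCCCCCCC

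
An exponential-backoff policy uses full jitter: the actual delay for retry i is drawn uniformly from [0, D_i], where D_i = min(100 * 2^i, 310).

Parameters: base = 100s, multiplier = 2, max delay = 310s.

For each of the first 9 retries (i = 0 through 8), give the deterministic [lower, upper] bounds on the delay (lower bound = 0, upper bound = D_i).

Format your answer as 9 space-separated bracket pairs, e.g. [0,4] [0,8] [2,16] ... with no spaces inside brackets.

Answer: [0,100] [0,200] [0,310] [0,310] [0,310] [0,310] [0,310] [0,310] [0,310]

Derivation:
Computing bounds per retry:
  i=0: D_i=min(100*2^0,310)=100, bounds=[0,100]
  i=1: D_i=min(100*2^1,310)=200, bounds=[0,200]
  i=2: D_i=min(100*2^2,310)=310, bounds=[0,310]
  i=3: D_i=min(100*2^3,310)=310, bounds=[0,310]
  i=4: D_i=min(100*2^4,310)=310, bounds=[0,310]
  i=5: D_i=min(100*2^5,310)=310, bounds=[0,310]
  i=6: D_i=min(100*2^6,310)=310, bounds=[0,310]
  i=7: D_i=min(100*2^7,310)=310, bounds=[0,310]
  i=8: D_i=min(100*2^8,310)=310, bounds=[0,310]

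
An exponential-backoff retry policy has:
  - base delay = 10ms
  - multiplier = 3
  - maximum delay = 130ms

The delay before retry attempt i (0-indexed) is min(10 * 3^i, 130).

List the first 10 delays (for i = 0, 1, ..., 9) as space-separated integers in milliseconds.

Computing each delay:
  i=0: min(10*3^0, 130) = 10
  i=1: min(10*3^1, 130) = 30
  i=2: min(10*3^2, 130) = 90
  i=3: min(10*3^3, 130) = 130
  i=4: min(10*3^4, 130) = 130
  i=5: min(10*3^5, 130) = 130
  i=6: min(10*3^6, 130) = 130
  i=7: min(10*3^7, 130) = 130
  i=8: min(10*3^8, 130) = 130
  i=9: min(10*3^9, 130) = 130

Answer: 10 30 90 130 130 130 130 130 130 130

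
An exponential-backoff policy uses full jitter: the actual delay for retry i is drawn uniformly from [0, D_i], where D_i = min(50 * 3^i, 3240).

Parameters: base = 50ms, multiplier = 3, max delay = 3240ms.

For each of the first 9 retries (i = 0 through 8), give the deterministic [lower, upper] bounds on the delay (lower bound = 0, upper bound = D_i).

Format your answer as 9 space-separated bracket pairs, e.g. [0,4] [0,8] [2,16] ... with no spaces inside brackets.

Answer: [0,50] [0,150] [0,450] [0,1350] [0,3240] [0,3240] [0,3240] [0,3240] [0,3240]

Derivation:
Computing bounds per retry:
  i=0: D_i=min(50*3^0,3240)=50, bounds=[0,50]
  i=1: D_i=min(50*3^1,3240)=150, bounds=[0,150]
  i=2: D_i=min(50*3^2,3240)=450, bounds=[0,450]
  i=3: D_i=min(50*3^3,3240)=1350, bounds=[0,1350]
  i=4: D_i=min(50*3^4,3240)=3240, bounds=[0,3240]
  i=5: D_i=min(50*3^5,3240)=3240, bounds=[0,3240]
  i=6: D_i=min(50*3^6,3240)=3240, bounds=[0,3240]
  i=7: D_i=min(50*3^7,3240)=3240, bounds=[0,3240]
  i=8: D_i=min(50*3^8,3240)=3240, bounds=[0,3240]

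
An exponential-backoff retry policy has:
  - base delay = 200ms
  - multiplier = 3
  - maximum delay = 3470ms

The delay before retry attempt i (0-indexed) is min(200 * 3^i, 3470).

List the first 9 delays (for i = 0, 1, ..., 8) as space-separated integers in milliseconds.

Answer: 200 600 1800 3470 3470 3470 3470 3470 3470

Derivation:
Computing each delay:
  i=0: min(200*3^0, 3470) = 200
  i=1: min(200*3^1, 3470) = 600
  i=2: min(200*3^2, 3470) = 1800
  i=3: min(200*3^3, 3470) = 3470
  i=4: min(200*3^4, 3470) = 3470
  i=5: min(200*3^5, 3470) = 3470
  i=6: min(200*3^6, 3470) = 3470
  i=7: min(200*3^7, 3470) = 3470
  i=8: min(200*3^8, 3470) = 3470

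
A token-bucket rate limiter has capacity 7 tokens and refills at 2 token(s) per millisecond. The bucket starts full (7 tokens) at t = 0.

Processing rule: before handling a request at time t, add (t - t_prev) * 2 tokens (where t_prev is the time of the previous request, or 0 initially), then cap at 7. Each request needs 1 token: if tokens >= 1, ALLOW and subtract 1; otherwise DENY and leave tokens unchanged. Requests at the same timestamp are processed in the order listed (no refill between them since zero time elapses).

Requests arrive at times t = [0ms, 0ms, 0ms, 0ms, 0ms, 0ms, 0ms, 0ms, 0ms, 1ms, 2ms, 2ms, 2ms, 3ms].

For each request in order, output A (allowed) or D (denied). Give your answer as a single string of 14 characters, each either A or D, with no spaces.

Simulating step by step:
  req#1 t=0ms: ALLOW
  req#2 t=0ms: ALLOW
  req#3 t=0ms: ALLOW
  req#4 t=0ms: ALLOW
  req#5 t=0ms: ALLOW
  req#6 t=0ms: ALLOW
  req#7 t=0ms: ALLOW
  req#8 t=0ms: DENY
  req#9 t=0ms: DENY
  req#10 t=1ms: ALLOW
  req#11 t=2ms: ALLOW
  req#12 t=2ms: ALLOW
  req#13 t=2ms: ALLOW
  req#14 t=3ms: ALLOW

Answer: AAAAAAADDAAAAA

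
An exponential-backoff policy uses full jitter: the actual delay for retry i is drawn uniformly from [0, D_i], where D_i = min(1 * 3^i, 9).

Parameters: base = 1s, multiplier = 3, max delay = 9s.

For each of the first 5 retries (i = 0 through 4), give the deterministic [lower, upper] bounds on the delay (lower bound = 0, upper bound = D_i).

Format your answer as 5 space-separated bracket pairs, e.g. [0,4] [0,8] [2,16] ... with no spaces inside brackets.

Answer: [0,1] [0,3] [0,9] [0,9] [0,9]

Derivation:
Computing bounds per retry:
  i=0: D_i=min(1*3^0,9)=1, bounds=[0,1]
  i=1: D_i=min(1*3^1,9)=3, bounds=[0,3]
  i=2: D_i=min(1*3^2,9)=9, bounds=[0,9]
  i=3: D_i=min(1*3^3,9)=9, bounds=[0,9]
  i=4: D_i=min(1*3^4,9)=9, bounds=[0,9]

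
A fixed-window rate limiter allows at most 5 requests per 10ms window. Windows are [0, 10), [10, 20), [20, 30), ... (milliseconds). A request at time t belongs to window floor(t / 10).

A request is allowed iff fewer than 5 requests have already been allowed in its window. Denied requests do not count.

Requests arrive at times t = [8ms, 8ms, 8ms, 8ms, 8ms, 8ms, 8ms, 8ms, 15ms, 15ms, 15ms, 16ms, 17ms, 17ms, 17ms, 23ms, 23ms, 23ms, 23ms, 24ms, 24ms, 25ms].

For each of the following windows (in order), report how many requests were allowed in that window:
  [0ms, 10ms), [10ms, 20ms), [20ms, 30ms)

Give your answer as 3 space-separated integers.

Processing requests:
  req#1 t=8ms (window 0): ALLOW
  req#2 t=8ms (window 0): ALLOW
  req#3 t=8ms (window 0): ALLOW
  req#4 t=8ms (window 0): ALLOW
  req#5 t=8ms (window 0): ALLOW
  req#6 t=8ms (window 0): DENY
  req#7 t=8ms (window 0): DENY
  req#8 t=8ms (window 0): DENY
  req#9 t=15ms (window 1): ALLOW
  req#10 t=15ms (window 1): ALLOW
  req#11 t=15ms (window 1): ALLOW
  req#12 t=16ms (window 1): ALLOW
  req#13 t=17ms (window 1): ALLOW
  req#14 t=17ms (window 1): DENY
  req#15 t=17ms (window 1): DENY
  req#16 t=23ms (window 2): ALLOW
  req#17 t=23ms (window 2): ALLOW
  req#18 t=23ms (window 2): ALLOW
  req#19 t=23ms (window 2): ALLOW
  req#20 t=24ms (window 2): ALLOW
  req#21 t=24ms (window 2): DENY
  req#22 t=25ms (window 2): DENY

Allowed counts by window: 5 5 5

Answer: 5 5 5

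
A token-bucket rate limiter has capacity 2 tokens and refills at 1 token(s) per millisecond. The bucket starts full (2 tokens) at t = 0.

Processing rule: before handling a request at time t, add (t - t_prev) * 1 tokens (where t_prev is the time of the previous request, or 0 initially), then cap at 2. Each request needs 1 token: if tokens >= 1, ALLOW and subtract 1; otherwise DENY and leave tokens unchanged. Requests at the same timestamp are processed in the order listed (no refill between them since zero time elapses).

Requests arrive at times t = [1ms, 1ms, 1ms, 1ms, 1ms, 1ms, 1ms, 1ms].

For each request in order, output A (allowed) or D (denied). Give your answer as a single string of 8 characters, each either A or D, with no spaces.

Answer: AADDDDDD

Derivation:
Simulating step by step:
  req#1 t=1ms: ALLOW
  req#2 t=1ms: ALLOW
  req#3 t=1ms: DENY
  req#4 t=1ms: DENY
  req#5 t=1ms: DENY
  req#6 t=1ms: DENY
  req#7 t=1ms: DENY
  req#8 t=1ms: DENY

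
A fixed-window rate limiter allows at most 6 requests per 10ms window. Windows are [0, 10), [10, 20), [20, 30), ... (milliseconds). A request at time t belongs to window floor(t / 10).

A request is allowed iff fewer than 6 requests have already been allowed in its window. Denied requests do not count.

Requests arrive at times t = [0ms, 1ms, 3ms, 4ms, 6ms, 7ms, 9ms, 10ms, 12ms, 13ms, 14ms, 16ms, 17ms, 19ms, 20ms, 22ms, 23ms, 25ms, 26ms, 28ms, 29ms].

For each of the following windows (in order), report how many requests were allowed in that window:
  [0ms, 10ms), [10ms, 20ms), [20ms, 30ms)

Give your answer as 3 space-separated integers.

Answer: 6 6 6

Derivation:
Processing requests:
  req#1 t=0ms (window 0): ALLOW
  req#2 t=1ms (window 0): ALLOW
  req#3 t=3ms (window 0): ALLOW
  req#4 t=4ms (window 0): ALLOW
  req#5 t=6ms (window 0): ALLOW
  req#6 t=7ms (window 0): ALLOW
  req#7 t=9ms (window 0): DENY
  req#8 t=10ms (window 1): ALLOW
  req#9 t=12ms (window 1): ALLOW
  req#10 t=13ms (window 1): ALLOW
  req#11 t=14ms (window 1): ALLOW
  req#12 t=16ms (window 1): ALLOW
  req#13 t=17ms (window 1): ALLOW
  req#14 t=19ms (window 1): DENY
  req#15 t=20ms (window 2): ALLOW
  req#16 t=22ms (window 2): ALLOW
  req#17 t=23ms (window 2): ALLOW
  req#18 t=25ms (window 2): ALLOW
  req#19 t=26ms (window 2): ALLOW
  req#20 t=28ms (window 2): ALLOW
  req#21 t=29ms (window 2): DENY

Allowed counts by window: 6 6 6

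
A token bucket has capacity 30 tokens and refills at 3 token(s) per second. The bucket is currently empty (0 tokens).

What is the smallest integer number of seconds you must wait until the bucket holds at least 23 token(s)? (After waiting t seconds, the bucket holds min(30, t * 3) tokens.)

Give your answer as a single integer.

Answer: 8

Derivation:
Need t * 3 >= 23, so t >= 23/3.
Smallest integer t = ceil(23/3) = 8.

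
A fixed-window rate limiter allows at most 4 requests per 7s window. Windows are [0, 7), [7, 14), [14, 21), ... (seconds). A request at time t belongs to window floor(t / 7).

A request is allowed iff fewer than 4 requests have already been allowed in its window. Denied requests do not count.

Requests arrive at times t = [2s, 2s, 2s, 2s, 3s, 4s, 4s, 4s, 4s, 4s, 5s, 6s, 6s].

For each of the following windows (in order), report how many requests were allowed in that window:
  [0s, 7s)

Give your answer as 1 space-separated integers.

Answer: 4

Derivation:
Processing requests:
  req#1 t=2s (window 0): ALLOW
  req#2 t=2s (window 0): ALLOW
  req#3 t=2s (window 0): ALLOW
  req#4 t=2s (window 0): ALLOW
  req#5 t=3s (window 0): DENY
  req#6 t=4s (window 0): DENY
  req#7 t=4s (window 0): DENY
  req#8 t=4s (window 0): DENY
  req#9 t=4s (window 0): DENY
  req#10 t=4s (window 0): DENY
  req#11 t=5s (window 0): DENY
  req#12 t=6s (window 0): DENY
  req#13 t=6s (window 0): DENY

Allowed counts by window: 4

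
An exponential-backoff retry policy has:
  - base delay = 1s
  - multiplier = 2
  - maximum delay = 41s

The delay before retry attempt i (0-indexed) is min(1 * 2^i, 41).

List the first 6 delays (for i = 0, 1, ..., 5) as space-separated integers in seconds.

Answer: 1 2 4 8 16 32

Derivation:
Computing each delay:
  i=0: min(1*2^0, 41) = 1
  i=1: min(1*2^1, 41) = 2
  i=2: min(1*2^2, 41) = 4
  i=3: min(1*2^3, 41) = 8
  i=4: min(1*2^4, 41) = 16
  i=5: min(1*2^5, 41) = 32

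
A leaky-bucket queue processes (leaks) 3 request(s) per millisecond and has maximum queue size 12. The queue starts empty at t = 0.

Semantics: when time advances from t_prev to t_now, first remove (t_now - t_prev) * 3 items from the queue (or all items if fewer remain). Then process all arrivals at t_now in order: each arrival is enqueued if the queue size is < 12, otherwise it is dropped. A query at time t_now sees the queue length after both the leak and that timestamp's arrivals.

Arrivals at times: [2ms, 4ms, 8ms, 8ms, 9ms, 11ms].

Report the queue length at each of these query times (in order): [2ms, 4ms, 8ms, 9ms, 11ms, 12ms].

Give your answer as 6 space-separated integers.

Answer: 1 1 2 1 1 0

Derivation:
Queue lengths at query times:
  query t=2ms: backlog = 1
  query t=4ms: backlog = 1
  query t=8ms: backlog = 2
  query t=9ms: backlog = 1
  query t=11ms: backlog = 1
  query t=12ms: backlog = 0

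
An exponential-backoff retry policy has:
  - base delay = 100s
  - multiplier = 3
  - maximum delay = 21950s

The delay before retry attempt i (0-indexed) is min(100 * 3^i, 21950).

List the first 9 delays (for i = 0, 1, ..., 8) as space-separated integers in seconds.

Computing each delay:
  i=0: min(100*3^0, 21950) = 100
  i=1: min(100*3^1, 21950) = 300
  i=2: min(100*3^2, 21950) = 900
  i=3: min(100*3^3, 21950) = 2700
  i=4: min(100*3^4, 21950) = 8100
  i=5: min(100*3^5, 21950) = 21950
  i=6: min(100*3^6, 21950) = 21950
  i=7: min(100*3^7, 21950) = 21950
  i=8: min(100*3^8, 21950) = 21950

Answer: 100 300 900 2700 8100 21950 21950 21950 21950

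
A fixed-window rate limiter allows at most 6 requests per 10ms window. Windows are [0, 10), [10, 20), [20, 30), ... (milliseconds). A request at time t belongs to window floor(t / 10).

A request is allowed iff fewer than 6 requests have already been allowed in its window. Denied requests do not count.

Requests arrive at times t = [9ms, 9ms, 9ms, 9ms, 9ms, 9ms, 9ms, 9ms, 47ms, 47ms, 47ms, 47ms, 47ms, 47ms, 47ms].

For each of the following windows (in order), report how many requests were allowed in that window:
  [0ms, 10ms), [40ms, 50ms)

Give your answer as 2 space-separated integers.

Processing requests:
  req#1 t=9ms (window 0): ALLOW
  req#2 t=9ms (window 0): ALLOW
  req#3 t=9ms (window 0): ALLOW
  req#4 t=9ms (window 0): ALLOW
  req#5 t=9ms (window 0): ALLOW
  req#6 t=9ms (window 0): ALLOW
  req#7 t=9ms (window 0): DENY
  req#8 t=9ms (window 0): DENY
  req#9 t=47ms (window 4): ALLOW
  req#10 t=47ms (window 4): ALLOW
  req#11 t=47ms (window 4): ALLOW
  req#12 t=47ms (window 4): ALLOW
  req#13 t=47ms (window 4): ALLOW
  req#14 t=47ms (window 4): ALLOW
  req#15 t=47ms (window 4): DENY

Allowed counts by window: 6 6

Answer: 6 6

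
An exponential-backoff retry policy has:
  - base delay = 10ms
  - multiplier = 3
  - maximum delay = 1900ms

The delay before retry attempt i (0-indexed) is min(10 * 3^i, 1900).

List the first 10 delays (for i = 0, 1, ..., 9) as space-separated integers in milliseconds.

Computing each delay:
  i=0: min(10*3^0, 1900) = 10
  i=1: min(10*3^1, 1900) = 30
  i=2: min(10*3^2, 1900) = 90
  i=3: min(10*3^3, 1900) = 270
  i=4: min(10*3^4, 1900) = 810
  i=5: min(10*3^5, 1900) = 1900
  i=6: min(10*3^6, 1900) = 1900
  i=7: min(10*3^7, 1900) = 1900
  i=8: min(10*3^8, 1900) = 1900
  i=9: min(10*3^9, 1900) = 1900

Answer: 10 30 90 270 810 1900 1900 1900 1900 1900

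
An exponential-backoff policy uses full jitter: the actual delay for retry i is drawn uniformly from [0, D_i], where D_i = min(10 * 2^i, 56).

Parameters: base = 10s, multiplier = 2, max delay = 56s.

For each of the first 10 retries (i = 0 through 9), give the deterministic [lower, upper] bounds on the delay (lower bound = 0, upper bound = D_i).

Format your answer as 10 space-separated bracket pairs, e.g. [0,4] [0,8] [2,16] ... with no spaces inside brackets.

Answer: [0,10] [0,20] [0,40] [0,56] [0,56] [0,56] [0,56] [0,56] [0,56] [0,56]

Derivation:
Computing bounds per retry:
  i=0: D_i=min(10*2^0,56)=10, bounds=[0,10]
  i=1: D_i=min(10*2^1,56)=20, bounds=[0,20]
  i=2: D_i=min(10*2^2,56)=40, bounds=[0,40]
  i=3: D_i=min(10*2^3,56)=56, bounds=[0,56]
  i=4: D_i=min(10*2^4,56)=56, bounds=[0,56]
  i=5: D_i=min(10*2^5,56)=56, bounds=[0,56]
  i=6: D_i=min(10*2^6,56)=56, bounds=[0,56]
  i=7: D_i=min(10*2^7,56)=56, bounds=[0,56]
  i=8: D_i=min(10*2^8,56)=56, bounds=[0,56]
  i=9: D_i=min(10*2^9,56)=56, bounds=[0,56]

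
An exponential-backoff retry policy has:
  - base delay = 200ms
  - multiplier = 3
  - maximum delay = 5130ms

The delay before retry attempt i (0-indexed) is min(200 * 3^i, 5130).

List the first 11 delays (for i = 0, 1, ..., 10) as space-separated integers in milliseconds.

Answer: 200 600 1800 5130 5130 5130 5130 5130 5130 5130 5130

Derivation:
Computing each delay:
  i=0: min(200*3^0, 5130) = 200
  i=1: min(200*3^1, 5130) = 600
  i=2: min(200*3^2, 5130) = 1800
  i=3: min(200*3^3, 5130) = 5130
  i=4: min(200*3^4, 5130) = 5130
  i=5: min(200*3^5, 5130) = 5130
  i=6: min(200*3^6, 5130) = 5130
  i=7: min(200*3^7, 5130) = 5130
  i=8: min(200*3^8, 5130) = 5130
  i=9: min(200*3^9, 5130) = 5130
  i=10: min(200*3^10, 5130) = 5130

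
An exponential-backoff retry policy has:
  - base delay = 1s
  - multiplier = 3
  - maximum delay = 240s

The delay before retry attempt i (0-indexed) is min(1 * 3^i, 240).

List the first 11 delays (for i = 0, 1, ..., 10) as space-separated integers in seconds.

Answer: 1 3 9 27 81 240 240 240 240 240 240

Derivation:
Computing each delay:
  i=0: min(1*3^0, 240) = 1
  i=1: min(1*3^1, 240) = 3
  i=2: min(1*3^2, 240) = 9
  i=3: min(1*3^3, 240) = 27
  i=4: min(1*3^4, 240) = 81
  i=5: min(1*3^5, 240) = 240
  i=6: min(1*3^6, 240) = 240
  i=7: min(1*3^7, 240) = 240
  i=8: min(1*3^8, 240) = 240
  i=9: min(1*3^9, 240) = 240
  i=10: min(1*3^10, 240) = 240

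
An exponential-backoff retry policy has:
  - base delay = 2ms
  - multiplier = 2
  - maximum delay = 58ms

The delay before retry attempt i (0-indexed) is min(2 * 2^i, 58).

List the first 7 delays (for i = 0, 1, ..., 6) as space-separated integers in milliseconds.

Computing each delay:
  i=0: min(2*2^0, 58) = 2
  i=1: min(2*2^1, 58) = 4
  i=2: min(2*2^2, 58) = 8
  i=3: min(2*2^3, 58) = 16
  i=4: min(2*2^4, 58) = 32
  i=5: min(2*2^5, 58) = 58
  i=6: min(2*2^6, 58) = 58

Answer: 2 4 8 16 32 58 58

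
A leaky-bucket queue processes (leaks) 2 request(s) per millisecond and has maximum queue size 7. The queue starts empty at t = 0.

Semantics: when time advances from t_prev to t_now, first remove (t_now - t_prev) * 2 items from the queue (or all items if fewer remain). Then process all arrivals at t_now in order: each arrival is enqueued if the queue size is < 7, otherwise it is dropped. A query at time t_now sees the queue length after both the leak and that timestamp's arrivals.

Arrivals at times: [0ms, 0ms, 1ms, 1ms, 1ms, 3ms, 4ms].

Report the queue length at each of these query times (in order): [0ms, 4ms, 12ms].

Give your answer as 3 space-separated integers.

Answer: 2 1 0

Derivation:
Queue lengths at query times:
  query t=0ms: backlog = 2
  query t=4ms: backlog = 1
  query t=12ms: backlog = 0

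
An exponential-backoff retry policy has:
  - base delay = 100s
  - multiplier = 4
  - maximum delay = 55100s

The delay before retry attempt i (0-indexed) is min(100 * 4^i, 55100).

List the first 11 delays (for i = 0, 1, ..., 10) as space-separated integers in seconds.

Computing each delay:
  i=0: min(100*4^0, 55100) = 100
  i=1: min(100*4^1, 55100) = 400
  i=2: min(100*4^2, 55100) = 1600
  i=3: min(100*4^3, 55100) = 6400
  i=4: min(100*4^4, 55100) = 25600
  i=5: min(100*4^5, 55100) = 55100
  i=6: min(100*4^6, 55100) = 55100
  i=7: min(100*4^7, 55100) = 55100
  i=8: min(100*4^8, 55100) = 55100
  i=9: min(100*4^9, 55100) = 55100
  i=10: min(100*4^10, 55100) = 55100

Answer: 100 400 1600 6400 25600 55100 55100 55100 55100 55100 55100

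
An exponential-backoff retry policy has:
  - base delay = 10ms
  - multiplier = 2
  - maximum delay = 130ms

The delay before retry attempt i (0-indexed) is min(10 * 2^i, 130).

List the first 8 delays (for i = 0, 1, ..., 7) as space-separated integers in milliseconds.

Answer: 10 20 40 80 130 130 130 130

Derivation:
Computing each delay:
  i=0: min(10*2^0, 130) = 10
  i=1: min(10*2^1, 130) = 20
  i=2: min(10*2^2, 130) = 40
  i=3: min(10*2^3, 130) = 80
  i=4: min(10*2^4, 130) = 130
  i=5: min(10*2^5, 130) = 130
  i=6: min(10*2^6, 130) = 130
  i=7: min(10*2^7, 130) = 130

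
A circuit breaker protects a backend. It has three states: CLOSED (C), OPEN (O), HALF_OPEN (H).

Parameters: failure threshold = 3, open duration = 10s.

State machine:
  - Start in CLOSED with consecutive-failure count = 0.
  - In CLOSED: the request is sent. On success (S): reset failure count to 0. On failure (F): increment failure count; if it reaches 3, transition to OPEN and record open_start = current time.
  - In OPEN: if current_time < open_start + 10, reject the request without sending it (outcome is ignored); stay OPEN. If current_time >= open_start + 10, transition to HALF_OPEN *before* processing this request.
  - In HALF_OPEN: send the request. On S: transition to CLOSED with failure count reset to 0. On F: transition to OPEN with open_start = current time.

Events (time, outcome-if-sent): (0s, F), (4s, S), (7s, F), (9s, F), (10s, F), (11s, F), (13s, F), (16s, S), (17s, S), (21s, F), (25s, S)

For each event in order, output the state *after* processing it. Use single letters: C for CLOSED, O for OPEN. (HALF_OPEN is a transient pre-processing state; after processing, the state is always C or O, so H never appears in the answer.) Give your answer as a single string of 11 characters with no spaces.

Answer: CCCCOOOOOOO

Derivation:
State after each event:
  event#1 t=0s outcome=F: state=CLOSED
  event#2 t=4s outcome=S: state=CLOSED
  event#3 t=7s outcome=F: state=CLOSED
  event#4 t=9s outcome=F: state=CLOSED
  event#5 t=10s outcome=F: state=OPEN
  event#6 t=11s outcome=F: state=OPEN
  event#7 t=13s outcome=F: state=OPEN
  event#8 t=16s outcome=S: state=OPEN
  event#9 t=17s outcome=S: state=OPEN
  event#10 t=21s outcome=F: state=OPEN
  event#11 t=25s outcome=S: state=OPEN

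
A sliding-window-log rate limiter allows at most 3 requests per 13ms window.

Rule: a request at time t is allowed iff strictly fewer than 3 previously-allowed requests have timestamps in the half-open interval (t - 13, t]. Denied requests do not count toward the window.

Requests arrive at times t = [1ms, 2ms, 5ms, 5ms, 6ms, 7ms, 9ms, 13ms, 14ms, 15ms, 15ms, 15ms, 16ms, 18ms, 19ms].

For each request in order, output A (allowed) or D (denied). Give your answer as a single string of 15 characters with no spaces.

Answer: AAADDDDDAADDDAD

Derivation:
Tracking allowed requests in the window:
  req#1 t=1ms: ALLOW
  req#2 t=2ms: ALLOW
  req#3 t=5ms: ALLOW
  req#4 t=5ms: DENY
  req#5 t=6ms: DENY
  req#6 t=7ms: DENY
  req#7 t=9ms: DENY
  req#8 t=13ms: DENY
  req#9 t=14ms: ALLOW
  req#10 t=15ms: ALLOW
  req#11 t=15ms: DENY
  req#12 t=15ms: DENY
  req#13 t=16ms: DENY
  req#14 t=18ms: ALLOW
  req#15 t=19ms: DENY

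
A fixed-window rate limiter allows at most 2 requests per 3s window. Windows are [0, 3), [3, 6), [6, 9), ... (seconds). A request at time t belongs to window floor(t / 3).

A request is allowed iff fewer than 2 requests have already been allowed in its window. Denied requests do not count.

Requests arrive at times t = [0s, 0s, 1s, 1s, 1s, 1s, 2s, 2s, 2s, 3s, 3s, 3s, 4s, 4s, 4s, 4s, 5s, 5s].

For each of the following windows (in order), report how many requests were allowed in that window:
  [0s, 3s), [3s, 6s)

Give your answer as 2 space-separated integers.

Answer: 2 2

Derivation:
Processing requests:
  req#1 t=0s (window 0): ALLOW
  req#2 t=0s (window 0): ALLOW
  req#3 t=1s (window 0): DENY
  req#4 t=1s (window 0): DENY
  req#5 t=1s (window 0): DENY
  req#6 t=1s (window 0): DENY
  req#7 t=2s (window 0): DENY
  req#8 t=2s (window 0): DENY
  req#9 t=2s (window 0): DENY
  req#10 t=3s (window 1): ALLOW
  req#11 t=3s (window 1): ALLOW
  req#12 t=3s (window 1): DENY
  req#13 t=4s (window 1): DENY
  req#14 t=4s (window 1): DENY
  req#15 t=4s (window 1): DENY
  req#16 t=4s (window 1): DENY
  req#17 t=5s (window 1): DENY
  req#18 t=5s (window 1): DENY

Allowed counts by window: 2 2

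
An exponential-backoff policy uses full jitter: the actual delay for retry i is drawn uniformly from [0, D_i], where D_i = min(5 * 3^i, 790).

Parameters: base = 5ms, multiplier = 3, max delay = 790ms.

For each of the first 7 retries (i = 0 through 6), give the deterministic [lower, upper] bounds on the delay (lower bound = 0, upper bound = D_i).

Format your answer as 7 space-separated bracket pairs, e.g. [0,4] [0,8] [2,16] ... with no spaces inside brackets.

Computing bounds per retry:
  i=0: D_i=min(5*3^0,790)=5, bounds=[0,5]
  i=1: D_i=min(5*3^1,790)=15, bounds=[0,15]
  i=2: D_i=min(5*3^2,790)=45, bounds=[0,45]
  i=3: D_i=min(5*3^3,790)=135, bounds=[0,135]
  i=4: D_i=min(5*3^4,790)=405, bounds=[0,405]
  i=5: D_i=min(5*3^5,790)=790, bounds=[0,790]
  i=6: D_i=min(5*3^6,790)=790, bounds=[0,790]

Answer: [0,5] [0,15] [0,45] [0,135] [0,405] [0,790] [0,790]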